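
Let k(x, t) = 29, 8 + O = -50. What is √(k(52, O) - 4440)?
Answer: I*√4411 ≈ 66.415*I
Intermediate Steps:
O = -58 (O = -8 - 50 = -58)
√(k(52, O) - 4440) = √(29 - 4440) = √(-4411) = I*√4411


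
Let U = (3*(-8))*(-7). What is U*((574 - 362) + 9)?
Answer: 37128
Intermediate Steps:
U = 168 (U = -24*(-7) = 168)
U*((574 - 362) + 9) = 168*((574 - 362) + 9) = 168*(212 + 9) = 168*221 = 37128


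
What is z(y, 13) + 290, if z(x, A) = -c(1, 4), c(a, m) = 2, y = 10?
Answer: 288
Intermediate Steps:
z(x, A) = -2 (z(x, A) = -1*2 = -2)
z(y, 13) + 290 = -2 + 290 = 288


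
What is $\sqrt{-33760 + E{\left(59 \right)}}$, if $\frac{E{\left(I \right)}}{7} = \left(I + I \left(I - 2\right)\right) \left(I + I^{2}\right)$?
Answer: $10 \sqrt{847634} \approx 9206.7$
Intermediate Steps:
$E{\left(I \right)} = 7 \left(I + I^{2}\right) \left(I + I \left(-2 + I\right)\right)$ ($E{\left(I \right)} = 7 \left(I + I \left(I - 2\right)\right) \left(I + I^{2}\right) = 7 \left(I + I \left(-2 + I\right)\right) \left(I + I^{2}\right) = 7 \left(I + I^{2}\right) \left(I + I \left(-2 + I\right)\right)$)
$\sqrt{-33760 + E{\left(59 \right)}} = \sqrt{-33760 + 7 \cdot 59^{2} \left(-1 + 59^{2}\right)} = \sqrt{-33760 + 7 \cdot 3481 \left(-1 + 3481\right)} = \sqrt{-33760 + 7 \cdot 3481 \cdot 3480} = \sqrt{-33760 + 84797160} = \sqrt{84763400} = 10 \sqrt{847634}$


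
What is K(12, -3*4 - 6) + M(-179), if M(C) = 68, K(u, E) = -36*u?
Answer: -364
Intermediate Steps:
K(12, -3*4 - 6) + M(-179) = -36*12 + 68 = -432 + 68 = -364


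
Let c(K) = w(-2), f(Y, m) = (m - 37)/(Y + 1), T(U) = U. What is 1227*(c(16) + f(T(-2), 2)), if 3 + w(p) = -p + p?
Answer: 39264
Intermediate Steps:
w(p) = -3 (w(p) = -3 + (-p + p) = -3 + 0 = -3)
f(Y, m) = (-37 + m)/(1 + Y)
c(K) = -3
1227*(c(16) + f(T(-2), 2)) = 1227*(-3 + (-37 + 2)/(1 - 2)) = 1227*(-3 - 35/(-1)) = 1227*(-3 - 1*(-35)) = 1227*(-3 + 35) = 1227*32 = 39264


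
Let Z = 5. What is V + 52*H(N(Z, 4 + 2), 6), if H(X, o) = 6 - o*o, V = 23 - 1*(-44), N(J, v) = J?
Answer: -1493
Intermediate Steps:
V = 67 (V = 23 + 44 = 67)
H(X, o) = 6 - o²
V + 52*H(N(Z, 4 + 2), 6) = 67 + 52*(6 - 1*6²) = 67 + 52*(6 - 1*36) = 67 + 52*(6 - 36) = 67 + 52*(-30) = 67 - 1560 = -1493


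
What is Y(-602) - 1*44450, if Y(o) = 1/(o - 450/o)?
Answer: -8044427951/180977 ≈ -44450.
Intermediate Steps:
Y(-602) - 1*44450 = -602/(-450 + (-602)²) - 1*44450 = -602/(-450 + 362404) - 44450 = -602/361954 - 44450 = -602*1/361954 - 44450 = -301/180977 - 44450 = -8044427951/180977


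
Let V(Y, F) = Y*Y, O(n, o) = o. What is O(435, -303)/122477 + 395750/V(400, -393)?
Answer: 193687171/78385280 ≈ 2.4710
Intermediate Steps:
V(Y, F) = Y**2
O(435, -303)/122477 + 395750/V(400, -393) = -303/122477 + 395750/(400**2) = -303*1/122477 + 395750/160000 = -303/122477 + 395750*(1/160000) = -303/122477 + 1583/640 = 193687171/78385280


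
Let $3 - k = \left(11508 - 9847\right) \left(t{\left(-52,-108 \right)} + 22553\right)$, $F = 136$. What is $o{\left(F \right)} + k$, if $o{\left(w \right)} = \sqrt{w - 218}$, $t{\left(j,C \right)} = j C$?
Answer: $-46788706 + i \sqrt{82} \approx -4.6789 \cdot 10^{7} + 9.0554 i$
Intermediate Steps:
$t{\left(j,C \right)} = C j$
$o{\left(w \right)} = \sqrt{-218 + w}$
$k = -46788706$ ($k = 3 - \left(11508 - 9847\right) \left(\left(-108\right) \left(-52\right) + 22553\right) = 3 - 1661 \left(5616 + 22553\right) = 3 - 1661 \cdot 28169 = 3 - 46788709 = -46788706$)
$o{\left(F \right)} + k = \sqrt{-218 + 136} - 46788706 = \sqrt{-82} - 46788706 = i \sqrt{82} - 46788706 = -46788706 + i \sqrt{82}$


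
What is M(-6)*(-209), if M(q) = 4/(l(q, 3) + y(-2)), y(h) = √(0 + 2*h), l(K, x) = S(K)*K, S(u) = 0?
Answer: 418*I ≈ 418.0*I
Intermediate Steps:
l(K, x) = 0 (l(K, x) = 0*K = 0)
y(h) = √2*√h (y(h) = √(2*h) = √2*√h)
M(q) = -2*I (M(q) = 4/(0 + √2*√(-2)) = 4/(0 + √2*(I*√2)) = 4/(0 + 2*I) = 4/((2*I)) = 4*(-I/2) = -2*I)
M(-6)*(-209) = -2*I*(-209) = 418*I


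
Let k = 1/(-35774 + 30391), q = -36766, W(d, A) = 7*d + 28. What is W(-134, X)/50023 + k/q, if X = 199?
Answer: -180099303957/9900120861694 ≈ -0.018192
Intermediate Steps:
W(d, A) = 28 + 7*d
k = -1/5383 (k = 1/(-5383) = -1/5383 ≈ -0.00018577)
W(-134, X)/50023 + k/q = (28 + 7*(-134))/50023 - 1/5383/(-36766) = (28 - 938)*(1/50023) - 1/5383*(-1/36766) = -910*1/50023 + 1/197911378 = -910/50023 + 1/197911378 = -180099303957/9900120861694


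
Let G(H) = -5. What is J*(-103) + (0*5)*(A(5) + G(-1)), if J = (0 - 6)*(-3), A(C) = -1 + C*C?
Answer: -1854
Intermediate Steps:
A(C) = -1 + C**2
J = 18 (J = -6*(-3) = 18)
J*(-103) + (0*5)*(A(5) + G(-1)) = 18*(-103) + (0*5)*((-1 + 5**2) - 5) = -1854 + 0*((-1 + 25) - 5) = -1854 + 0*(24 - 5) = -1854 + 0*19 = -1854 + 0 = -1854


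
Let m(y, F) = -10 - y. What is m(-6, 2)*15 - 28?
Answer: -88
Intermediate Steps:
m(-6, 2)*15 - 28 = (-10 - 1*(-6))*15 - 28 = (-10 + 6)*15 - 28 = -4*15 - 28 = -60 - 28 = -88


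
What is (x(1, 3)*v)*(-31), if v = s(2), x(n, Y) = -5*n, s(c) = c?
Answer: 310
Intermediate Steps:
v = 2
(x(1, 3)*v)*(-31) = (-5*1*2)*(-31) = -5*2*(-31) = -10*(-31) = 310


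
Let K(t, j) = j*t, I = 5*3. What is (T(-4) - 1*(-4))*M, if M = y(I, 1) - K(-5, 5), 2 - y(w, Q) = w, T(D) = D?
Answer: 0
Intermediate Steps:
I = 15
y(w, Q) = 2 - w
M = 12 (M = (2 - 1*15) - 5*(-5) = (2 - 15) - 1*(-25) = -13 + 25 = 12)
(T(-4) - 1*(-4))*M = (-4 - 1*(-4))*12 = (-4 + 4)*12 = 0*12 = 0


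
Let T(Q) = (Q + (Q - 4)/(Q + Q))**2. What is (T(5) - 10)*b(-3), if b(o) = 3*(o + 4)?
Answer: 4803/100 ≈ 48.030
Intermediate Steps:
T(Q) = (Q + (-4 + Q)/(2*Q))**2 (T(Q) = (Q + (-4 + Q)/((2*Q)))**2 = (Q + (-4 + Q)*(1/(2*Q)))**2 = (Q + (-4 + Q)/(2*Q))**2)
b(o) = 12 + 3*o (b(o) = 3*(4 + o) = 12 + 3*o)
(T(5) - 10)*b(-3) = ((1/4)*(-4 + 5 + 2*5**2)**2/5**2 - 10)*(12 + 3*(-3)) = ((1/4)*(1/25)*(-4 + 5 + 2*25)**2 - 10)*(12 - 9) = ((1/4)*(1/25)*(-4 + 5 + 50)**2 - 10)*3 = ((1/4)*(1/25)*51**2 - 10)*3 = ((1/4)*(1/25)*2601 - 10)*3 = (2601/100 - 10)*3 = (1601/100)*3 = 4803/100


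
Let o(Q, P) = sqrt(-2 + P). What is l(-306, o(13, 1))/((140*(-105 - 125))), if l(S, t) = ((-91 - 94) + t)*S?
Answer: -5661/3220 + 153*I/16100 ≈ -1.7581 + 0.0095031*I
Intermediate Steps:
l(S, t) = S*(-185 + t) (l(S, t) = (-185 + t)*S = S*(-185 + t))
l(-306, o(13, 1))/((140*(-105 - 125))) = (-306*(-185 + sqrt(-2 + 1)))/((140*(-105 - 125))) = (-306*(-185 + sqrt(-1)))/((140*(-230))) = -306*(-185 + I)/(-32200) = (56610 - 306*I)*(-1/32200) = -5661/3220 + 153*I/16100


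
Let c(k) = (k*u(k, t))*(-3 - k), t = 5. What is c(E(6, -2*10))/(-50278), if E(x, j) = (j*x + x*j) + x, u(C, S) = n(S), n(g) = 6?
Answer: 162162/25139 ≈ 6.4506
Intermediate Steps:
u(C, S) = 6
E(x, j) = x + 2*j*x (E(x, j) = (j*x + j*x) + x = 2*j*x + x = x + 2*j*x)
c(k) = 6*k*(-3 - k) (c(k) = (k*6)*(-3 - k) = (6*k)*(-3 - k) = 6*k*(-3 - k))
c(E(6, -2*10))/(-50278) = -6*6*(1 + 2*(-2*10))*(3 + 6*(1 + 2*(-2*10)))/(-50278) = -6*6*(1 + 2*(-20))*(3 + 6*(1 + 2*(-20)))*(-1/50278) = -6*6*(1 - 40)*(3 + 6*(1 - 40))*(-1/50278) = -6*6*(-39)*(3 + 6*(-39))*(-1/50278) = -6*(-234)*(3 - 234)*(-1/50278) = -6*(-234)*(-231)*(-1/50278) = -324324*(-1/50278) = 162162/25139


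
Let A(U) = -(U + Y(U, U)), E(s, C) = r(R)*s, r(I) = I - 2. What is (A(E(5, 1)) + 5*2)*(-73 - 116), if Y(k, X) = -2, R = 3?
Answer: -1323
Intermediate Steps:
r(I) = -2 + I
E(s, C) = s (E(s, C) = (-2 + 3)*s = 1*s = s)
A(U) = 2 - U (A(U) = -(U - 2) = -(-2 + U) = 2 - U)
(A(E(5, 1)) + 5*2)*(-73 - 116) = ((2 - 1*5) + 5*2)*(-73 - 116) = ((2 - 5) + 10)*(-189) = (-3 + 10)*(-189) = 7*(-189) = -1323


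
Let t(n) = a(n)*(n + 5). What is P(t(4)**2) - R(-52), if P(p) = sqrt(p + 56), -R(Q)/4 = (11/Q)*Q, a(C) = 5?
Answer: 44 + sqrt(2081) ≈ 89.618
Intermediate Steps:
t(n) = 25 + 5*n (t(n) = 5*(n + 5) = 5*(5 + n) = 25 + 5*n)
R(Q) = -44 (R(Q) = -4*11/Q*Q = -4*11 = -44)
P(p) = sqrt(56 + p)
P(t(4)**2) - R(-52) = sqrt(56 + (25 + 5*4)**2) - 1*(-44) = sqrt(56 + (25 + 20)**2) + 44 = sqrt(56 + 45**2) + 44 = sqrt(56 + 2025) + 44 = sqrt(2081) + 44 = 44 + sqrt(2081)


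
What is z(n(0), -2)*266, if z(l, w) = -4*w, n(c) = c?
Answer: 2128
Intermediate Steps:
z(n(0), -2)*266 = -4*(-2)*266 = 8*266 = 2128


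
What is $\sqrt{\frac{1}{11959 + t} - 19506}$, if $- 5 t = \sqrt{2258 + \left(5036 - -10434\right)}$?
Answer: $\frac{\sqrt{-1166361265 + 156048 \sqrt{277}}}{\sqrt{59795 - 8 \sqrt{277}}} \approx 139.66 i$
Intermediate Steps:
$t = - \frac{8 \sqrt{277}}{5}$ ($t = - \frac{\sqrt{2258 + \left(5036 - -10434\right)}}{5} = - \frac{\sqrt{2258 + \left(5036 + 10434\right)}}{5} = - \frac{\sqrt{2258 + 15470}}{5} = - \frac{\sqrt{17728}}{5} = - \frac{8 \sqrt{277}}{5} \approx -26.629$)
$\sqrt{\frac{1}{11959 + t} - 19506} = \sqrt{\frac{1}{11959 - \frac{8 \sqrt{277}}{5}} - 19506} = \sqrt{-19506 + \frac{1}{11959 - \frac{8 \sqrt{277}}{5}}}$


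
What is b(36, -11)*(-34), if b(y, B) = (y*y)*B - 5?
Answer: 484874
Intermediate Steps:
b(y, B) = -5 + B*y² (b(y, B) = y²*B - 5 = B*y² - 5 = -5 + B*y²)
b(36, -11)*(-34) = (-5 - 11*36²)*(-34) = (-5 - 11*1296)*(-34) = (-5 - 14256)*(-34) = -14261*(-34) = 484874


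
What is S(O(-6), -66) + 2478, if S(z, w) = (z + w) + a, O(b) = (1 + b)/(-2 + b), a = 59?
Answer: 19773/8 ≈ 2471.6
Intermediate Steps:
O(b) = (1 + b)/(-2 + b)
S(z, w) = 59 + w + z (S(z, w) = (z + w) + 59 = (w + z) + 59 = 59 + w + z)
S(O(-6), -66) + 2478 = (59 - 66 + (1 - 6)/(-2 - 6)) + 2478 = (59 - 66 - 5/(-8)) + 2478 = (59 - 66 - ⅛*(-5)) + 2478 = (59 - 66 + 5/8) + 2478 = -51/8 + 2478 = 19773/8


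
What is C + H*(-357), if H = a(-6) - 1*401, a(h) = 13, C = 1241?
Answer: 139757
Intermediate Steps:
H = -388 (H = 13 - 1*401 = 13 - 401 = -388)
C + H*(-357) = 1241 - 388*(-357) = 1241 + 138516 = 139757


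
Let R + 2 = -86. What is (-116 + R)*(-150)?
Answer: 30600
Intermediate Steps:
R = -88 (R = -2 - 86 = -88)
(-116 + R)*(-150) = (-116 - 88)*(-150) = -204*(-150) = 30600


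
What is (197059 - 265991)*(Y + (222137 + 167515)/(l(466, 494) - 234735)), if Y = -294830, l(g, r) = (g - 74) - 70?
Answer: 4764054195035944/234413 ≈ 2.0323e+10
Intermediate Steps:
l(g, r) = -144 + g (l(g, r) = (-74 + g) - 70 = -144 + g)
(197059 - 265991)*(Y + (222137 + 167515)/(l(466, 494) - 234735)) = (197059 - 265991)*(-294830 + (222137 + 167515)/((-144 + 466) - 234735)) = -68932*(-294830 + 389652/(322 - 234735)) = -68932*(-294830 + 389652/(-234413)) = -68932*(-294830 + 389652*(-1/234413)) = -68932*(-294830 - 389652/234413) = -68932*(-69112374442/234413) = 4764054195035944/234413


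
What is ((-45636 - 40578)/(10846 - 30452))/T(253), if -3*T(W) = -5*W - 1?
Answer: 43107/4136866 ≈ 0.010420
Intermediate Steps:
T(W) = 1/3 + 5*W/3 (T(W) = -(-5*W - 1)/3 = -(-1 - 5*W)/3 = 1/3 + 5*W/3)
((-45636 - 40578)/(10846 - 30452))/T(253) = ((-45636 - 40578)/(10846 - 30452))/(1/3 + (5/3)*253) = (-86214/(-19606))/(1/3 + 1265/3) = -86214*(-1/19606)/422 = (43107/9803)*(1/422) = 43107/4136866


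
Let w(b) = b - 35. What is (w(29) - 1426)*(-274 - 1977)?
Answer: 3223432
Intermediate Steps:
w(b) = -35 + b
(w(29) - 1426)*(-274 - 1977) = ((-35 + 29) - 1426)*(-274 - 1977) = (-6 - 1426)*(-2251) = -1432*(-2251) = 3223432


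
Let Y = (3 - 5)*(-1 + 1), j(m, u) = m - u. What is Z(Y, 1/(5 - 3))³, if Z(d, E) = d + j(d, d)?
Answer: 0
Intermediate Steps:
Y = 0 (Y = -2*0 = 0)
Z(d, E) = d (Z(d, E) = d + (d - d) = d + 0 = d)
Z(Y, 1/(5 - 3))³ = 0³ = 0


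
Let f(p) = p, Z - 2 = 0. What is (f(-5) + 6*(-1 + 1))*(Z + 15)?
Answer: -85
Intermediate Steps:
Z = 2 (Z = 2 + 0 = 2)
(f(-5) + 6*(-1 + 1))*(Z + 15) = (-5 + 6*(-1 + 1))*(2 + 15) = (-5 + 6*0)*17 = (-5 + 0)*17 = -5*17 = -85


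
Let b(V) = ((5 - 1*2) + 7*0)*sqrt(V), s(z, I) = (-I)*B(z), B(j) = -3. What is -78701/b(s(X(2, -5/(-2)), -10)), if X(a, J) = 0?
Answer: 78701*I*sqrt(30)/90 ≈ 4789.6*I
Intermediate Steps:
s(z, I) = 3*I (s(z, I) = -I*(-3) = 3*I)
b(V) = 3*sqrt(V) (b(V) = ((5 - 2) + 0)*sqrt(V) = (3 + 0)*sqrt(V) = 3*sqrt(V))
-78701/b(s(X(2, -5/(-2)), -10)) = -78701*(-I*sqrt(30)/90) = -(-78701)*I*sqrt(30)/90 = 78701*I*sqrt(30)/90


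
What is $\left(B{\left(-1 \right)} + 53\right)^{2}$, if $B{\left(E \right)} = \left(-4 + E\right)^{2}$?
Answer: $6084$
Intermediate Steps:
$\left(B{\left(-1 \right)} + 53\right)^{2} = \left(\left(-4 - 1\right)^{2} + 53\right)^{2} = \left(\left(-5\right)^{2} + 53\right)^{2} = \left(25 + 53\right)^{2} = 78^{2} = 6084$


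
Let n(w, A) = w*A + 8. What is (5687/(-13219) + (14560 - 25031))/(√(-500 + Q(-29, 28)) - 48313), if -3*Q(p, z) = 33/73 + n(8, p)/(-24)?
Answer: 1098434056218219/5067947254114111 + 103816377*I*√24136939/5067947254114111 ≈ 0.21674 + 0.00010064*I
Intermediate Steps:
n(w, A) = 8 + A*w (n(w, A) = A*w + 8 = 8 + A*w)
Q(p, z) = -26/657 + p/9 (Q(p, z) = -(33/73 + (8 + p*8)/(-24))/3 = -(33*(1/73) + (8 + 8*p)*(-1/24))/3 = -(33/73 + (-⅓ - p/3))/3 = -(26/219 - p/3)/3 = -26/657 + p/9)
(5687/(-13219) + (14560 - 25031))/(√(-500 + Q(-29, 28)) - 48313) = (5687/(-13219) + (14560 - 25031))/(√(-500 + (-26/657 + (⅑)*(-29))) - 48313) = (5687*(-1/13219) - 10471)/(√(-500 + (-26/657 - 29/9)) - 48313) = (-5687/13219 - 10471)/(√(-500 - 2143/657) - 48313) = -138421836/(13219*(√(-330643/657) - 48313)) = -138421836/(13219*(I*√24136939/219 - 48313)) = -138421836/(13219*(-48313 + I*√24136939/219))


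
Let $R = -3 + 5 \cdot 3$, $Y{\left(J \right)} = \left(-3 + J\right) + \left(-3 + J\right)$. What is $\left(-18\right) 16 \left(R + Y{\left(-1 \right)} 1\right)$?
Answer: $-1152$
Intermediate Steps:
$Y{\left(J \right)} = -6 + 2 J$
$R = 12$ ($R = -3 + 15 = 12$)
$\left(-18\right) 16 \left(R + Y{\left(-1 \right)} 1\right) = \left(-18\right) 16 \left(12 + \left(-6 + 2 \left(-1\right)\right) 1\right) = - 288 \left(12 + \left(-6 - 2\right) 1\right) = - 288 \left(12 - 8\right) = \left(-288\right) 4 = -1152$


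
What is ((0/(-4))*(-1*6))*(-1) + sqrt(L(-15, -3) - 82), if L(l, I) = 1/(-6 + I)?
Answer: I*sqrt(739)/3 ≈ 9.0615*I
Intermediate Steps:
((0/(-4))*(-1*6))*(-1) + sqrt(L(-15, -3) - 82) = ((0/(-4))*(-1*6))*(-1) + sqrt(1/(-6 - 3) - 82) = ((0*(-1/4))*(-6))*(-1) + sqrt(1/(-9) - 82) = (0*(-6))*(-1) + sqrt(-1/9 - 82) = 0*(-1) + sqrt(-739/9) = 0 + I*sqrt(739)/3 = I*sqrt(739)/3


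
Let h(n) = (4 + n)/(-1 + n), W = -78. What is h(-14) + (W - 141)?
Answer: -655/3 ≈ -218.33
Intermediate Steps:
h(n) = (4 + n)/(-1 + n)
h(-14) + (W - 141) = (4 - 14)/(-1 - 14) + (-78 - 141) = -10/(-15) - 219 = -1/15*(-10) - 219 = ⅔ - 219 = -655/3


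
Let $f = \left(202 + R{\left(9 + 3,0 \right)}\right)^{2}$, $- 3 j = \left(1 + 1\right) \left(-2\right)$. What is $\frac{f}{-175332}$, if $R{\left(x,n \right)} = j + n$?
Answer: $- \frac{93025}{394497} \approx -0.23581$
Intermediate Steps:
$j = \frac{4}{3}$ ($j = - \frac{\left(1 + 1\right) \left(-2\right)}{3} = - \frac{2 \left(-2\right)}{3} = \left(- \frac{1}{3}\right) \left(-4\right) = \frac{4}{3} \approx 1.3333$)
$R{\left(x,n \right)} = \frac{4}{3} + n$
$f = \frac{372100}{9}$ ($f = \left(202 + \left(\frac{4}{3} + 0\right)\right)^{2} = \left(202 + \frac{4}{3}\right)^{2} = \left(\frac{610}{3}\right)^{2} = \frac{372100}{9} \approx 41344.0$)
$\frac{f}{-175332} = \frac{372100}{9 \left(-175332\right)} = \frac{372100}{9} \left(- \frac{1}{175332}\right) = - \frac{93025}{394497}$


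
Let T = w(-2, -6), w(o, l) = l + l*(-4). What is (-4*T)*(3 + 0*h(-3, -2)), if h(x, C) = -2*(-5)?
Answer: -216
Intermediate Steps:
w(o, l) = -3*l (w(o, l) = l - 4*l = -3*l)
h(x, C) = 10
T = 18 (T = -3*(-6) = 18)
(-4*T)*(3 + 0*h(-3, -2)) = (-4*18)*(3 + 0*10) = -72*(3 + 0) = -72*3 = -216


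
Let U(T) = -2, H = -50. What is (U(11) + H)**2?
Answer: 2704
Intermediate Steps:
(U(11) + H)**2 = (-2 - 50)**2 = (-52)**2 = 2704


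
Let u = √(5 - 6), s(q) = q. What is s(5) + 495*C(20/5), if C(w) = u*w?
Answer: 5 + 1980*I ≈ 5.0 + 1980.0*I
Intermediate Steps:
u = I (u = √(-1) = I ≈ 1.0*I)
C(w) = I*w
s(5) + 495*C(20/5) = 5 + 495*(I*(20/5)) = 5 + 495*(I*(20*(⅕))) = 5 + 495*(I*4) = 5 + 495*(4*I) = 5 + 1980*I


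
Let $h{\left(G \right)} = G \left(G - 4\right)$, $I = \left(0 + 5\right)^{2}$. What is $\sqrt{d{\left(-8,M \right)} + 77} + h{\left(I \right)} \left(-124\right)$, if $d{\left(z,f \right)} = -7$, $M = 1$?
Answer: $-65100 + \sqrt{70} \approx -65092.0$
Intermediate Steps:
$I = 25$ ($I = 5^{2} = 25$)
$h{\left(G \right)} = G \left(-4 + G\right)$
$\sqrt{d{\left(-8,M \right)} + 77} + h{\left(I \right)} \left(-124\right) = \sqrt{-7 + 77} + 25 \left(-4 + 25\right) \left(-124\right) = \sqrt{70} + 25 \cdot 21 \left(-124\right) = \sqrt{70} + 525 \left(-124\right) = \sqrt{70} - 65100 = -65100 + \sqrt{70}$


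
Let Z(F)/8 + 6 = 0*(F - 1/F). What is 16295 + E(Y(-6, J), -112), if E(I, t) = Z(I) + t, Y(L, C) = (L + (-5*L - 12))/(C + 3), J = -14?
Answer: 16135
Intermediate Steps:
Y(L, C) = (-12 - 4*L)/(3 + C) (Y(L, C) = (L + (-12 - 5*L))/(3 + C) = (-12 - 4*L)/(3 + C))
Z(F) = -48 (Z(F) = -48 + 8*(0*(F - 1/F)) = -48 + 8*0 = -48 + 0 = -48)
E(I, t) = -48 + t
16295 + E(Y(-6, J), -112) = 16295 + (-48 - 112) = 16295 - 160 = 16135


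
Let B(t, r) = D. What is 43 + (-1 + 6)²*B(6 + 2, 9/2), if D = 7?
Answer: 218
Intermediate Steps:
B(t, r) = 7
43 + (-1 + 6)²*B(6 + 2, 9/2) = 43 + (-1 + 6)²*7 = 43 + 5²*7 = 43 + 25*7 = 43 + 175 = 218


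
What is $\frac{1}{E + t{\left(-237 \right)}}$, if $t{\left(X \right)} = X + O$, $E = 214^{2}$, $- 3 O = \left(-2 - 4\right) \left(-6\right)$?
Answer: $\frac{1}{45547} \approx 2.1955 \cdot 10^{-5}$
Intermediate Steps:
$O = -12$ ($O = - \frac{\left(-2 - 4\right) \left(-6\right)}{3} = - \frac{\left(-6\right) \left(-6\right)}{3} = \left(- \frac{1}{3}\right) 36 = -12$)
$E = 45796$
$t{\left(X \right)} = -12 + X$ ($t{\left(X \right)} = X - 12 = -12 + X$)
$\frac{1}{E + t{\left(-237 \right)}} = \frac{1}{45796 - 249} = \frac{1}{45547}$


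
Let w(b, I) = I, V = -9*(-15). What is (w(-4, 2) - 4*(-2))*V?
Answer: 1350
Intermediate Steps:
V = 135
(w(-4, 2) - 4*(-2))*V = (2 - 4*(-2))*135 = (2 + 8)*135 = 10*135 = 1350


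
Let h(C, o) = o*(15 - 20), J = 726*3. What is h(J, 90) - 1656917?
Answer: -1657367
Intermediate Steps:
J = 2178
h(C, o) = -5*o (h(C, o) = o*(-5) = -5*o)
h(J, 90) - 1656917 = -5*90 - 1656917 = -450 - 1656917 = -1657367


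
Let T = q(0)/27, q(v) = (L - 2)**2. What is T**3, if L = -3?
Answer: 15625/19683 ≈ 0.79383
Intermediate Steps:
q(v) = 25 (q(v) = (-3 - 2)**2 = (-5)**2 = 25)
T = 25/27 ≈ 0.92593
T**3 = (25/27)**3 = 15625/19683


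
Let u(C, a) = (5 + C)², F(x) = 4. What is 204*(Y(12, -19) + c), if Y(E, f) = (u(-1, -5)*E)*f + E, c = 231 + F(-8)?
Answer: -693804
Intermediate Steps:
c = 235 (c = 231 + 4 = 235)
Y(E, f) = E + 16*E*f (Y(E, f) = ((5 - 1)²*E)*f + E = (4²*E)*f + E = (16*E)*f + E = 16*E*f + E = E + 16*E*f)
204*(Y(12, -19) + c) = 204*(12*(1 + 16*(-19)) + 235) = 204*(12*(1 - 304) + 235) = 204*(12*(-303) + 235) = 204*(-3636 + 235) = 204*(-3401) = -693804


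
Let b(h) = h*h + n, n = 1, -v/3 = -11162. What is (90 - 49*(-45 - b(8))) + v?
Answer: 38966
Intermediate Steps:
v = 33486 (v = -3*(-11162) = 33486)
b(h) = 1 + h**2 (b(h) = h*h + 1 = h**2 + 1 = 1 + h**2)
(90 - 49*(-45 - b(8))) + v = (90 - 49*(-45 - (1 + 8**2))) + 33486 = (90 - 49*(-45 - (1 + 64))) + 33486 = (90 - 49*(-45 - 1*65)) + 33486 = (90 - 49*(-45 - 65)) + 33486 = (90 - 49*(-110)) + 33486 = (90 + 5390) + 33486 = 5480 + 33486 = 38966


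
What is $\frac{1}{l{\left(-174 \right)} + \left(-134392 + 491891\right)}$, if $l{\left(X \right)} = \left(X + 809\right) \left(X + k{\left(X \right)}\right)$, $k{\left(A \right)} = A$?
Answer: $\frac{1}{136519} \approx 7.325 \cdot 10^{-6}$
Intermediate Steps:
$l{\left(X \right)} = 2 X \left(809 + X\right)$ ($l{\left(X \right)} = \left(X + 809\right) \left(X + X\right) = \left(809 + X\right) 2 X = 2 X \left(809 + X\right)$)
$\frac{1}{l{\left(-174 \right)} + \left(-134392 + 491891\right)} = \frac{1}{2 \left(-174\right) \left(809 - 174\right) + \left(-134392 + 491891\right)} = \frac{1}{2 \left(-174\right) 635 + 357499} = \frac{1}{-220980 + 357499} = \frac{1}{136519}$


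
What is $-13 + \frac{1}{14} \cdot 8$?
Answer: $- \frac{87}{7} \approx -12.429$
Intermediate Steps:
$-13 + \frac{1}{14} \cdot 8 = -13 + \frac{4}{7} = - \frac{87}{7}$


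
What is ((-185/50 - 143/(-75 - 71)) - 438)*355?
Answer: -11421273/73 ≈ -1.5646e+5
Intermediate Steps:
((-185/50 - 143/(-75 - 71)) - 438)*355 = ((-185*1/50 - 143/(-146)) - 438)*355 = ((-37/10 - 143*(-1/146)) - 438)*355 = ((-37/10 + 143/146) - 438)*355 = (-993/365 - 438)*355 = -160863/365*355 = -11421273/73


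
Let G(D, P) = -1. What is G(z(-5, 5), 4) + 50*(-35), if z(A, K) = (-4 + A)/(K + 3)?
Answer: -1751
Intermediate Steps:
z(A, K) = (-4 + A)/(3 + K)
G(z(-5, 5), 4) + 50*(-35) = -1 + 50*(-35) = -1 - 1750 = -1751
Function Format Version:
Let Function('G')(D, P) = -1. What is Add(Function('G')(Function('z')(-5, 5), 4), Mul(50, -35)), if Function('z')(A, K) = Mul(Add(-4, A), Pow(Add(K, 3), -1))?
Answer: -1751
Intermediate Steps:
Function('z')(A, K) = Mul(Pow(Add(3, K), -1), Add(-4, A)) (Function('z')(A, K) = Mul(Add(-4, A), Pow(Add(3, K), -1)) = Mul(Pow(Add(3, K), -1), Add(-4, A)))
Add(Function('G')(Function('z')(-5, 5), 4), Mul(50, -35)) = Add(-1, Mul(50, -35)) = Add(-1, -1750) = -1751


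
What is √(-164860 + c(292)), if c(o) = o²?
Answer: 6*I*√2211 ≈ 282.13*I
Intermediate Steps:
√(-164860 + c(292)) = √(-164860 + 292²) = √(-164860 + 85264) = √(-79596) = 6*I*√2211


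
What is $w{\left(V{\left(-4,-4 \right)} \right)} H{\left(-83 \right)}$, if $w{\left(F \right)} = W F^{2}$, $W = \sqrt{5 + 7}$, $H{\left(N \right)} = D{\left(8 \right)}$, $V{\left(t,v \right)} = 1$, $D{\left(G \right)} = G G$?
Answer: $128 \sqrt{3} \approx 221.7$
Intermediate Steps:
$D{\left(G \right)} = G^{2}$
$H{\left(N \right)} = 64$ ($H{\left(N \right)} = 8^{2} = 64$)
$W = 2 \sqrt{3}$ ($W = \sqrt{12} = 2 \sqrt{3} \approx 3.4641$)
$w{\left(F \right)} = 2 \sqrt{3} F^{2}$
$w{\left(V{\left(-4,-4 \right)} \right)} H{\left(-83 \right)} = 2 \sqrt{3} \cdot 1^{2} \cdot 64 = 2 \sqrt{3} \cdot 1 \cdot 64 = 2 \sqrt{3} \cdot 64 = 128 \sqrt{3}$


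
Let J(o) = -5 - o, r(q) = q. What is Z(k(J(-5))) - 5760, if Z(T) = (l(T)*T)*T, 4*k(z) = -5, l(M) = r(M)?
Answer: -368765/64 ≈ -5762.0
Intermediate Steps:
l(M) = M
k(z) = -5/4 (k(z) = (1/4)*(-5) = -5/4)
Z(T) = T**3 (Z(T) = (T*T)*T = T**2*T = T**3)
Z(k(J(-5))) - 5760 = (-5/4)**3 - 5760 = -125/64 - 5760 = -368765/64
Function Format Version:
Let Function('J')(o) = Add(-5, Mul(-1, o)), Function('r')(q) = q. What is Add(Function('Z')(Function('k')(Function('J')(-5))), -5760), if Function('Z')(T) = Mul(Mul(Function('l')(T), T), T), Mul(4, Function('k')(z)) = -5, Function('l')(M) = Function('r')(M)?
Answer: Rational(-368765, 64) ≈ -5762.0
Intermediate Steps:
Function('l')(M) = M
Function('k')(z) = Rational(-5, 4) (Function('k')(z) = Mul(Rational(1, 4), -5) = Rational(-5, 4))
Function('Z')(T) = Pow(T, 3) (Function('Z')(T) = Mul(Mul(T, T), T) = Mul(Pow(T, 2), T) = Pow(T, 3))
Add(Function('Z')(Function('k')(Function('J')(-5))), -5760) = Add(Pow(Rational(-5, 4), 3), -5760) = Add(Rational(-125, 64), -5760) = Rational(-368765, 64)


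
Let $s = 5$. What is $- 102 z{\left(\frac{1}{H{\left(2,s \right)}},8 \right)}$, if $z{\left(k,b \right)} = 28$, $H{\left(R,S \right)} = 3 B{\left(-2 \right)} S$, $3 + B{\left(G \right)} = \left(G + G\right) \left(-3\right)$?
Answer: $-2856$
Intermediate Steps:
$B{\left(G \right)} = -3 - 6 G$ ($B{\left(G \right)} = -3 + \left(G + G\right) \left(-3\right) = -3 + 2 G \left(-3\right) = -3 - 6 G$)
$H{\left(R,S \right)} = 27 S$ ($H{\left(R,S \right)} = 3 \left(-3 - -12\right) S = 3 \left(-3 + 12\right) S = 3 \cdot 9 S = 27 S$)
$- 102 z{\left(\frac{1}{H{\left(2,s \right)}},8 \right)} = \left(-102\right) 28 = -2856$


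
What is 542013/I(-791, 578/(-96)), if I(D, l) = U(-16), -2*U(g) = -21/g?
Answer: -5781472/7 ≈ -8.2593e+5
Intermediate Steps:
U(g) = 21/(2*g) (U(g) = -(-21)/(2*g) = 21/(2*g))
I(D, l) = -21/32 (I(D, l) = (21/2)/(-16) = (21/2)*(-1/16) = -21/32)
542013/I(-791, 578/(-96)) = 542013/(-21/32) = 542013*(-32/21) = -5781472/7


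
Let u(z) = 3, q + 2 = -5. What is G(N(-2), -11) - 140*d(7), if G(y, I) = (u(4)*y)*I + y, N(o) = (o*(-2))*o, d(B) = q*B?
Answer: 7116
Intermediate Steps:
q = -7 (q = -2 - 5 = -7)
d(B) = -7*B
N(o) = -2*o² (N(o) = (-2*o)*o = -2*o²)
G(y, I) = y + 3*I*y (G(y, I) = (3*y)*I + y = 3*I*y + y = y + 3*I*y)
G(N(-2), -11) - 140*d(7) = (-2*(-2)²)*(1 + 3*(-11)) - (-980)*7 = (-2*4)*(1 - 33) - 140*(-49) = -8*(-32) + 6860 = 256 + 6860 = 7116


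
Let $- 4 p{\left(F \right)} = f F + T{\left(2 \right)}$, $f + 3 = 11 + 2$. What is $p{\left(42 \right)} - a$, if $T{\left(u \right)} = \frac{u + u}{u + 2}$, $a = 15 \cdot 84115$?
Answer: $- \frac{5047321}{4} \approx -1.2618 \cdot 10^{6}$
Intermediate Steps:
$f = 10$ ($f = -3 + \left(11 + 2\right) = -3 + 13 = 10$)
$a = 1261725$
$T{\left(u \right)} = \frac{2 u}{2 + u}$
$p{\left(F \right)} = - \frac{1}{4} - \frac{5 F}{2}$ ($p{\left(F \right)} = - \frac{10 F + 2 \cdot 2 \frac{1}{2 + 2}}{4} = - \frac{10 F + 2 \cdot 2 \cdot \frac{1}{4}}{4} = - \frac{10 F + 1}{4} = - \frac{1 + 10 F}{4} = - \frac{1}{4} - \frac{5 F}{2}$)
$p{\left(42 \right)} - a = \left(- \frac{1}{4} - 105\right) - 1261725 = - \frac{421}{4} - 1261725 = - \frac{5047321}{4}$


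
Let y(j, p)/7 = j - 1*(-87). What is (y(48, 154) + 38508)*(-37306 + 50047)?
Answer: 502670673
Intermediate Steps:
y(j, p) = 609 + 7*j (y(j, p) = 7*(j - 1*(-87)) = 7*(j + 87) = 7*(87 + j) = 609 + 7*j)
(y(48, 154) + 38508)*(-37306 + 50047) = ((609 + 7*48) + 38508)*(-37306 + 50047) = ((609 + 336) + 38508)*12741 = (945 + 38508)*12741 = 39453*12741 = 502670673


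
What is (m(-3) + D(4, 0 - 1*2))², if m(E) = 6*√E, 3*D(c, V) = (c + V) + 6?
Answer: -908/9 + 32*I*√3 ≈ -100.89 + 55.426*I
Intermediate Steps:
D(c, V) = 2 + V/3 + c/3 (D(c, V) = ((c + V) + 6)/3 = ((V + c) + 6)/3 = (6 + V + c)/3 = 2 + V/3 + c/3)
(m(-3) + D(4, 0 - 1*2))² = (6*√(-3) + (2 + (0 - 1*2)/3 + (⅓)*4))² = (6*(I*√3) + (2 + (0 - 2)/3 + 4/3))² = (6*I*√3 + (2 + (⅓)*(-2) + 4/3))² = (6*I*√3 + (2 - ⅔ + 4/3))² = (6*I*√3 + 8/3)² = (8/3 + 6*I*√3)²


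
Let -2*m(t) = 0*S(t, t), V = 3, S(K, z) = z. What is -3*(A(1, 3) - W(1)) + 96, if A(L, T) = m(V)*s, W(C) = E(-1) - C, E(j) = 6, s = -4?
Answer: 111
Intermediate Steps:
W(C) = 6 - C
m(t) = 0 (m(t) = -0*t = -½*0 = 0)
A(L, T) = 0 (A(L, T) = 0*(-4) = 0)
-3*(A(1, 3) - W(1)) + 96 = -3*(0 - (6 - 1*1)) + 96 = -3*(0 - (6 - 1)) + 96 = -3*(0 - 1*5) + 96 = -3*(0 - 5) + 96 = -3*(-5) + 96 = 15 + 96 = 111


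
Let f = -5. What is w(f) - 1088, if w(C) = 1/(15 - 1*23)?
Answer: -8705/8 ≈ -1088.1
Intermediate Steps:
w(C) = -1/8 (w(C) = 1/(15 - 23) = 1/(-8) = -1/8)
w(f) - 1088 = -1/8 - 1088 = -8705/8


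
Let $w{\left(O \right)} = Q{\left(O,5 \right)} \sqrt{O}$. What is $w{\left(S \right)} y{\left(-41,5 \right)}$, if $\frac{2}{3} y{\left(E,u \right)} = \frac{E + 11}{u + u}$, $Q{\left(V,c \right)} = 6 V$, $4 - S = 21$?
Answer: $459 i \sqrt{17} \approx 1892.5 i$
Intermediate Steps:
$S = -17$ ($S = 4 - 21 = -17$)
$y{\left(E,u \right)} = \frac{3 \left(11 + E\right)}{4 u}$ ($y{\left(E,u \right)} = \frac{3 \frac{E + 11}{u + u}}{2} = \frac{3 \frac{11 + E}{2 u}}{2} = \frac{3 \left(11 + E\right)}{4 u}$)
$w{\left(O \right)} = 6 O^{\frac{3}{2}}$ ($w{\left(O \right)} = 6 O \sqrt{O} = 6 O^{\frac{3}{2}}$)
$w{\left(S \right)} y{\left(-41,5 \right)} = 6 \left(-17\right)^{\frac{3}{2}} \frac{3 \left(11 - 41\right)}{4 \cdot 5} = 6 \left(- 17 i \sqrt{17}\right) \frac{3}{4} \cdot \frac{1}{5} \left(-30\right) = - 102 i \sqrt{17} \left(- \frac{9}{2}\right) = 459 i \sqrt{17}$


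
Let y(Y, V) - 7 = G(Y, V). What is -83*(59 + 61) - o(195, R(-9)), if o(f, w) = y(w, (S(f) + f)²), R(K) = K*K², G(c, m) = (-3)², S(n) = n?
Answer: -9976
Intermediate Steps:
G(c, m) = 9
y(Y, V) = 16 (y(Y, V) = 7 + 9 = 16)
R(K) = K³
o(f, w) = 16
-83*(59 + 61) - o(195, R(-9)) = -83*(59 + 61) - 1*16 = -83*120 - 16 = -9960 - 16 = -9976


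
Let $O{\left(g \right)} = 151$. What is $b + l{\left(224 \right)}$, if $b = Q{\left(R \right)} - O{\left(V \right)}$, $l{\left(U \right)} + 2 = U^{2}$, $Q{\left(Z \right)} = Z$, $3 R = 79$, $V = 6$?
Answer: $\frac{150148}{3} \approx 50049.0$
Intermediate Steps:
$R = \frac{79}{3}$ ($R = \frac{1}{3} \cdot 79 = \frac{79}{3} \approx 26.333$)
$l{\left(U \right)} = -2 + U^{2}$
$b = - \frac{374}{3}$ ($b = \frac{79}{3} - 151 = - \frac{374}{3} \approx -124.67$)
$b + l{\left(224 \right)} = - \frac{374}{3} - \left(2 - 224^{2}\right) = - \frac{374}{3} + \left(-2 + 50176\right) = - \frac{374}{3} + 50174 = \frac{150148}{3}$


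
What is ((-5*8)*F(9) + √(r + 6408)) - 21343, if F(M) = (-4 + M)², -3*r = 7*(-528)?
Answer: -22343 + 2*√1910 ≈ -22256.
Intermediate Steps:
r = 1232 (r = -7*(-528)/3 = -⅓*(-3696) = 1232)
((-5*8)*F(9) + √(r + 6408)) - 21343 = ((-5*8)*(-4 + 9)² + √(1232 + 6408)) - 21343 = (-40*5² + √7640) - 21343 = (-40*25 + 2*√1910) - 21343 = (-1000 + 2*√1910) - 21343 = -22343 + 2*√1910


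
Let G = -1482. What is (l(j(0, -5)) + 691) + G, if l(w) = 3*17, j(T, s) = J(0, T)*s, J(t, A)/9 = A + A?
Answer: -740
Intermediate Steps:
J(t, A) = 18*A (J(t, A) = 9*(A + A) = 9*(2*A) = 18*A)
j(T, s) = 18*T*s (j(T, s) = (18*T)*s = 18*T*s)
l(w) = 51
(l(j(0, -5)) + 691) + G = (51 + 691) - 1482 = 742 - 1482 = -740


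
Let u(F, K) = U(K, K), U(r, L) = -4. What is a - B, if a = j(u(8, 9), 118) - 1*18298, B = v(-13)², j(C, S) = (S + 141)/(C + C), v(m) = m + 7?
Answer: -146931/8 ≈ -18366.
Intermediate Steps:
v(m) = 7 + m
u(F, K) = -4
j(C, S) = (141 + S)/(2*C) (j(C, S) = (141 + S)/((2*C)) = (141 + S)*(1/(2*C)) = (141 + S)/(2*C))
B = 36 (B = (7 - 13)² = (-6)² = 36)
a = -146643/8 (a = (½)*(141 + 118)/(-4) - 1*18298 = (½)*(-¼)*259 - 18298 = -259/8 - 18298 = -146643/8 ≈ -18330.)
a - B = -146643/8 - 1*36 = -146643/8 - 36 = -146931/8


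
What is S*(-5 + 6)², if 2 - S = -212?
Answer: 214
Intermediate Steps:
S = 214 (S = 2 - 1*(-212) = 2 + 212 = 214)
S*(-5 + 6)² = 214*(-5 + 6)² = 214*1² = 214*1 = 214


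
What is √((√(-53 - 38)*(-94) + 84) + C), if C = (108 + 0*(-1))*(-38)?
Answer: √(-4020 - 94*I*√91) ≈ 7.0284 - 63.792*I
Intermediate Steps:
C = -4104 (C = (108 + 0)*(-38) = 108*(-38) = -4104)
√((√(-53 - 38)*(-94) + 84) + C) = √((√(-53 - 38)*(-94) + 84) - 4104) = √((√(-91)*(-94) + 84) - 4104) = √(((I*√91)*(-94) + 84) - 4104) = √((-94*I*√91 + 84) - 4104) = √((84 - 94*I*√91) - 4104) = √(-4020 - 94*I*√91)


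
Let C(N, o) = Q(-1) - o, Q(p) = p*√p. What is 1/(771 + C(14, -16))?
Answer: 787/619370 + I/619370 ≈ 0.0012706 + 1.6145e-6*I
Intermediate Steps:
Q(p) = p^(3/2)
C(N, o) = -I - o (C(N, o) = (-1)^(3/2) - o = -I - o)
1/(771 + C(14, -16)) = 1/(771 + (-I - 1*(-16))) = 1/(771 + (-I + 16)) = 1/(771 + (16 - I)) = 1/(787 - I) = (787 + I)/619370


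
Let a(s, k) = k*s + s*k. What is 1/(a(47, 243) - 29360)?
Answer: -1/6518 ≈ -0.00015342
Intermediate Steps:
a(s, k) = 2*k*s (a(s, k) = k*s + k*s = 2*k*s)
1/(a(47, 243) - 29360) = 1/(2*243*47 - 29360) = 1/(22842 - 29360) = 1/(-6518) = -1/6518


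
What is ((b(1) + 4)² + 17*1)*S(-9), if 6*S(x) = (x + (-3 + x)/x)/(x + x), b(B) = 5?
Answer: 1127/162 ≈ 6.9568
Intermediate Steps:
S(x) = (x + (-3 + x)/x)/(12*x) (S(x) = ((x + (-3 + x)/x)/(x + x))/6 = ((x + (-3 + x)/x)/((2*x)))/6 = ((x + (-3 + x)/x)*(1/(2*x)))/6 = ((x + (-3 + x)/x)/(2*x))/6 = (x + (-3 + x)/x)/(12*x))
((b(1) + 4)² + 17*1)*S(-9) = ((5 + 4)² + 17*1)*((1/12)*(-3 - 9 + (-9)²)/(-9)²) = (9² + 17)*((1/12)*(1/81)*(-3 - 9 + 81)) = (81 + 17)*((1/12)*(1/81)*69) = 98*(23/324) = 1127/162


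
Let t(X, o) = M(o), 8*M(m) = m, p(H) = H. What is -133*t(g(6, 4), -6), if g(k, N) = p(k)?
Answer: 399/4 ≈ 99.750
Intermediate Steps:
M(m) = m/8
g(k, N) = k
t(X, o) = o/8
-133*t(g(6, 4), -6) = -133*(-6)/8 = -133*(-¾) = 399/4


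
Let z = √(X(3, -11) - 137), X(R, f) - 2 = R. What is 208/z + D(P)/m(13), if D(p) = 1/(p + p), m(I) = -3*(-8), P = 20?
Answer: 1/960 - 104*I*√33/33 ≈ 0.0010417 - 18.104*I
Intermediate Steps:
X(R, f) = 2 + R
z = 2*I*√33 (z = √((2 + 3) - 137) = √(5 - 137) = √(-132) = 2*I*√33 ≈ 11.489*I)
m(I) = 24
D(p) = 1/(2*p)
208/z + D(P)/m(13) = 208/((2*I*√33)) + ((½)/20)/24 = 208*(-I*√33/66) + ((½)*(1/20))*(1/24) = -104*I*√33/33 + (1/40)*(1/24) = -104*I*√33/33 + 1/960 = 1/960 - 104*I*√33/33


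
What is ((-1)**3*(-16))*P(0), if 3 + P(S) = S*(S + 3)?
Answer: -48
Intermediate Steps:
P(S) = -3 + S*(3 + S) (P(S) = -3 + S*(S + 3) = -3 + S*(3 + S))
((-1)**3*(-16))*P(0) = ((-1)**3*(-16))*(-3 + 0**2 + 3*0) = (-1*(-16))*(-3 + 0 + 0) = 16*(-3) = -48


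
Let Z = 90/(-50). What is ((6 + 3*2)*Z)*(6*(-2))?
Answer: 1296/5 ≈ 259.20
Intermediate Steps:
Z = -9/5 (Z = 90*(-1/50) = -9/5 ≈ -1.8000)
((6 + 3*2)*Z)*(6*(-2)) = ((6 + 3*2)*(-9/5))*(6*(-2)) = ((6 + 6)*(-9/5))*(-12) = (12*(-9/5))*(-12) = -108/5*(-12) = 1296/5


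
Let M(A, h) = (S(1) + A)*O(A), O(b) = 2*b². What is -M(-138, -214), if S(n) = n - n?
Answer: 5256144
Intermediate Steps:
S(n) = 0
M(A, h) = 2*A³ (M(A, h) = (0 + A)*(2*A²) = A*(2*A²) = 2*A³)
-M(-138, -214) = -2*(-138)³ = -2*(-2628072) = -1*(-5256144) = 5256144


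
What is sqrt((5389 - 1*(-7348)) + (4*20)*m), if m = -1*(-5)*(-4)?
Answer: sqrt(11137) ≈ 105.53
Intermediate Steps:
m = -20 (m = 5*(-4) = -20)
sqrt((5389 - 1*(-7348)) + (4*20)*m) = sqrt((5389 - 1*(-7348)) + (4*20)*(-20)) = sqrt((5389 + 7348) + 80*(-20)) = sqrt(12737 - 1600) = sqrt(11137)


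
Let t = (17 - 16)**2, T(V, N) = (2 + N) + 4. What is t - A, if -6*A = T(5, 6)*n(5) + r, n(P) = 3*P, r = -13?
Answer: 173/6 ≈ 28.833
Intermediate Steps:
T(V, N) = 6 + N
t = 1 (t = 1**2 = 1)
A = -167/6 (A = -((6 + 6)*(3*5) - 13)/6 = -(12*15 - 13)/6 = -(180 - 13)/6 = -1/6*167 = -167/6 ≈ -27.833)
t - A = 1 - 1*(-167/6) = 1 + 167/6 = 173/6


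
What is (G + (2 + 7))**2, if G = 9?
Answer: 324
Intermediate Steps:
(G + (2 + 7))**2 = (9 + (2 + 7))**2 = (9 + 9)**2 = 18**2 = 324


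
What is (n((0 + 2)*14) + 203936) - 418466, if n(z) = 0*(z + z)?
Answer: -214530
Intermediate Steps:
n(z) = 0 (n(z) = 0*(2*z) = 0)
(n((0 + 2)*14) + 203936) - 418466 = (0 + 203936) - 418466 = 203936 - 418466 = -214530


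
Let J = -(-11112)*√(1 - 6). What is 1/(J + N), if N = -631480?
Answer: -15787/9984609328 - 1389*I*√5/49923046640 ≈ -1.5811e-6 - 6.2214e-8*I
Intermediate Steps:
J = 11112*I*√5 (J = -(-11112)*√(-5) = -(-11112)*I*√5 = 11112*I*√5 ≈ 24847.0*I)
1/(J + N) = 1/(11112*I*√5 - 631480) = 1/(-631480 + 11112*I*√5)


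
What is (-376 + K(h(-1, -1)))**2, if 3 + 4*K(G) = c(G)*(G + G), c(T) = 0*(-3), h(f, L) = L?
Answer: 2271049/16 ≈ 1.4194e+5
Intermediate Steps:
c(T) = 0
K(G) = -3/4 (K(G) = -3/4 + (0*(G + G))/4 = -3/4 + (0*(2*G))/4 = -3/4 + (1/4)*0 = -3/4 + 0 = -3/4)
(-376 + K(h(-1, -1)))**2 = (-376 - 3/4)**2 = (-1507/4)**2 = 2271049/16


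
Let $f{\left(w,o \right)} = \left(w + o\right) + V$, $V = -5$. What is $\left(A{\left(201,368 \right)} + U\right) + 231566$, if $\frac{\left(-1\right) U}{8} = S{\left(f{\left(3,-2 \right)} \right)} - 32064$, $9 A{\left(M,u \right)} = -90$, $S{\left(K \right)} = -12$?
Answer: $488164$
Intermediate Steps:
$f{\left(w,o \right)} = -5 + o + w$ ($f{\left(w,o \right)} = \left(w + o\right) - 5 = \left(o + w\right) - 5 = -5 + o + w$)
$A{\left(M,u \right)} = -10$ ($A{\left(M,u \right)} = \frac{1}{9} \left(-90\right) = -10$)
$U = 256608$ ($U = - 8 \left(-12 - 32064\right) = \left(-8\right) \left(-32076\right) = 256608$)
$\left(A{\left(201,368 \right)} + U\right) + 231566 = \left(-10 + 256608\right) + 231566 = 256598 + 231566 = 488164$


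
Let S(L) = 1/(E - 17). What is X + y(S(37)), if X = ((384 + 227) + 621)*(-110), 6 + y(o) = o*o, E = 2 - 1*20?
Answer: -166019349/1225 ≈ -1.3553e+5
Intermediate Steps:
E = -18 (E = 2 - 20 = -18)
S(L) = -1/35 (S(L) = 1/(-18 - 17) = 1/(-35) = -1/35)
y(o) = -6 + o² (y(o) = -6 + o*o = -6 + o²)
X = -135520 (X = (611 + 621)*(-110) = 1232*(-110) = -135520)
X + y(S(37)) = -135520 + (-6 + (-1/35)²) = -135520 + (-6 + 1/1225) = -135520 - 7349/1225 = -166019349/1225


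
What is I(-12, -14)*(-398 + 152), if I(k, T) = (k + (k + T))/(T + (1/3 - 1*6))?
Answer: -28044/59 ≈ -475.32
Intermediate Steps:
I(k, T) = (T + 2*k)/(-17/3 + T) (I(k, T) = (k + (T + k))/(T + (⅓ - 6)) = (T + 2*k)/(T - 17/3) = (T + 2*k)/(-17/3 + T))
I(-12, -14)*(-398 + 152) = (3*(-14 + 2*(-12))/(-17 + 3*(-14)))*(-398 + 152) = (3*(-14 - 24)/(-17 - 42))*(-246) = (3*(-38)/(-59))*(-246) = (3*(-1/59)*(-38))*(-246) = (114/59)*(-246) = -28044/59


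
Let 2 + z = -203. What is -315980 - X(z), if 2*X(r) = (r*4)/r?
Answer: -315982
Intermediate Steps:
z = -205 (z = -2 - 203 = -205)
X(r) = 2 (X(r) = ((r*4)/r)/2 = ((4*r)/r)/2 = (1/2)*4 = 2)
-315980 - X(z) = -315980 - 1*2 = -315980 - 2 = -315982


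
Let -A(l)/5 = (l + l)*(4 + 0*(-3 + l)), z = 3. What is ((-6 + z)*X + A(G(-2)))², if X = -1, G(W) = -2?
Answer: 6889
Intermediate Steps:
A(l) = -40*l (A(l) = -5*(l + l)*(4 + 0*(-3 + l)) = -5*2*l*(4 + 0) = -5*2*l*4 = -40*l)
((-6 + z)*X + A(G(-2)))² = ((-6 + 3)*(-1) - 40*(-2))² = (-3*(-1) + 80)² = (3 + 80)² = 83² = 6889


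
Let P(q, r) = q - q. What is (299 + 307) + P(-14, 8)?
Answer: 606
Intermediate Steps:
P(q, r) = 0
(299 + 307) + P(-14, 8) = (299 + 307) + 0 = 606 + 0 = 606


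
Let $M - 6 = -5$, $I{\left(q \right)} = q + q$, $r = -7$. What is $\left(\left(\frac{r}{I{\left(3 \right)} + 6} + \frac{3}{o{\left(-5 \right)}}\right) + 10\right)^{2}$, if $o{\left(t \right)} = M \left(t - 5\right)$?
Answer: $\frac{299209}{3600} \approx 83.114$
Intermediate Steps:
$I{\left(q \right)} = 2 q$
$M = 1$ ($M = 6 - 5 = 1$)
$o{\left(t \right)} = -5 + t$ ($o{\left(t \right)} = 1 \left(t - 5\right) = 1 \left(-5 + t\right) = -5 + t$)
$\left(\left(\frac{r}{I{\left(3 \right)} + 6} + \frac{3}{o{\left(-5 \right)}}\right) + 10\right)^{2} = \left(\left(- \frac{7}{2 \cdot 3 + 6} + \frac{3}{-5 - 5}\right) + 10\right)^{2} = \left(\left(- \frac{7}{6 + 6} + \frac{3}{-10}\right) + 10\right)^{2} = \left(\left(- \frac{7}{12} + 3 \left(- \frac{1}{10}\right)\right) + 10\right)^{2} = \left(\left(\left(-7\right) \frac{1}{12} - \frac{3}{10}\right) + 10\right)^{2} = \left(\left(- \frac{7}{12} - \frac{3}{10}\right) + 10\right)^{2} = \left(- \frac{53}{60} + 10\right)^{2} = \left(\frac{547}{60}\right)^{2} = \frac{299209}{3600}$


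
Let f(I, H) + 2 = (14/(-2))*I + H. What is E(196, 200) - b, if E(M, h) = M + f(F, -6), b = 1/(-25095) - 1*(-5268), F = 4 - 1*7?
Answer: -126955604/25095 ≈ -5059.0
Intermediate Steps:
F = -3 (F = 4 - 7 = -3)
b = 132200459/25095 (b = -1/25095 + 5268 = 132200459/25095 ≈ 5268.0)
f(I, H) = -2 + H - 7*I (f(I, H) = -2 + ((14/(-2))*I + H) = -2 + ((14*(-½))*I + H) = -2 + (-7*I + H) = -2 + (H - 7*I) = -2 + H - 7*I)
E(M, h) = 13 + M (E(M, h) = M + (-2 - 6 - 7*(-3)) = M + (-2 - 6 + 21) = M + 13 = 13 + M)
E(196, 200) - b = (13 + 196) - 1*132200459/25095 = 209 - 132200459/25095 = -126955604/25095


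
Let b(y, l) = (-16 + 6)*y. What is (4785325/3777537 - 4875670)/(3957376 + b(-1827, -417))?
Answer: -18418019039465/15018149863902 ≈ -1.2264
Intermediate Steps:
b(y, l) = -10*y
(4785325/3777537 - 4875670)/(3957376 + b(-1827, -417)) = (4785325/3777537 - 4875670)/(3957376 - 10*(-1827)) = (4785325*(1/3777537) - 4875670)/(3957376 + 18270) = (4785325/3777537 - 4875670)/3975646 = -18418019039465/3777537*1/3975646 = -18418019039465/15018149863902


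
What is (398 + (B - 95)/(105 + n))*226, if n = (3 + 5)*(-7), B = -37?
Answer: 4377620/49 ≈ 89339.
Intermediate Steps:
n = -56 (n = 8*(-7) = -56)
(398 + (B - 95)/(105 + n))*226 = (398 + (-37 - 95)/(105 - 56))*226 = (398 - 132/49)*226 = (19370/49)*226 = 4377620/49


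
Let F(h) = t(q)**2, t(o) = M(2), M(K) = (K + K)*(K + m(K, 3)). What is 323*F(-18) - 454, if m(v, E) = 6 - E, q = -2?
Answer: 128746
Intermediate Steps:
M(K) = 2*K*(3 + K) (M(K) = (K + K)*(K + (6 - 1*3)) = (2*K)*(K + (6 - 3)) = (2*K)*(K + 3) = (2*K)*(3 + K) = 2*K*(3 + K))
t(o) = 20 (t(o) = 2*2*(3 + 2) = 2*2*5 = 20)
F(h) = 400 (F(h) = 20**2 = 400)
323*F(-18) - 454 = 323*400 - 454 = 129200 - 454 = 128746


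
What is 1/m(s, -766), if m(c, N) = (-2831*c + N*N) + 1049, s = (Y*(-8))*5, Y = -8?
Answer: -1/318115 ≈ -3.1435e-6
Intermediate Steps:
s = 320 (s = -8*(-8)*5 = 64*5 = 320)
m(c, N) = 1049 + N² - 2831*c (m(c, N) = (-2831*c + N²) + 1049 = (N² - 2831*c) + 1049 = 1049 + N² - 2831*c)
1/m(s, -766) = 1/(1049 + (-766)² - 2831*320) = 1/(1049 + 586756 - 905920) = 1/(-318115) = -1/318115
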